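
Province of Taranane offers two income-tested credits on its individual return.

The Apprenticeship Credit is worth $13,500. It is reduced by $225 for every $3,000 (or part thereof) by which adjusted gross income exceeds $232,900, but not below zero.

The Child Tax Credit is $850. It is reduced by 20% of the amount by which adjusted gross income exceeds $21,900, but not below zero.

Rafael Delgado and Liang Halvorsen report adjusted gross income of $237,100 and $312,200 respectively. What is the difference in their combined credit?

$5,625

Rafael ($237,100): Apprenticeship Credit: income exceeds $232,900 by $4,200, which is 2 full-or-partial $3,000 increments; reduction = 2 × $225 = $450, leaving $13,050. Child Tax Credit: 20% of the $215,200 excess over $21,900 is $43,040 ≥ base, so the credit is $0. total $13,050 + $0 = $13,050
Liang ($312,200): Apprenticeship Credit: income exceeds $232,900 by $79,300, which is 27 full-or-partial $3,000 increments; reduction = 27 × $225 = $6,075, leaving $7,425. Child Tax Credit: 20% of the $290,300 excess over $21,900 is $58,060 ≥ base, so the credit is $0. total $7,425 + $0 = $7,425
Difference: |$13,050 − $7,425| = $5,625.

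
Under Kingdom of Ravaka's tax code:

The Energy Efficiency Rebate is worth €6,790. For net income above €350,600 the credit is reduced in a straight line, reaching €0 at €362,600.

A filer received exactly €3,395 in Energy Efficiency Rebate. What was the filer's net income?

€356,600

€3,395 is 3,395/6,790 of the full €6,790, so 3,395/6,790 of the €12,000 range has been used: income = €350,600 + €12,000 × 3,395/6,790 = €356,600.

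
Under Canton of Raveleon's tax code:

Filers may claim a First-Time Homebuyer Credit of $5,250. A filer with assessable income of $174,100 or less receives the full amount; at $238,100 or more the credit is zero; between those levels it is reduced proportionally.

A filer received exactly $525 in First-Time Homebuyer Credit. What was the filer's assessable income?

$525 is 525/5,250 of the full $5,250, so 4,725/5,250 of the $64,000 range has been used: income = $174,100 + $64,000 × 4,725/5,250 = $231,700.

$231,700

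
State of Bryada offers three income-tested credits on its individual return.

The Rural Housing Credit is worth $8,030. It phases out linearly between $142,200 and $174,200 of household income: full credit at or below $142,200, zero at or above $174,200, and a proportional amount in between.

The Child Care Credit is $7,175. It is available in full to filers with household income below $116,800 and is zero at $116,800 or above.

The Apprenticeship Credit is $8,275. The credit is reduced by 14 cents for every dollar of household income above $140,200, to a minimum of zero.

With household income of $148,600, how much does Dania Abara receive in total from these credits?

$13,523

Rural Housing Credit: $148,600 is $6,400 into a $32,000 phase-out range, leaving 25,600/32,000 of the credit: $8,030 × 25,600/32,000 = $6,424.
Child Care Credit: $148,600 meets or exceeds the $116,800 cutoff, so the credit is $0.
Apprenticeship Credit: 14% of the $8,400 excess over $140,200 is $1,176; credit = $8,275 − $1,176 = $7,099.
Total: $6,424 + $0 + $7,099 = $13,523.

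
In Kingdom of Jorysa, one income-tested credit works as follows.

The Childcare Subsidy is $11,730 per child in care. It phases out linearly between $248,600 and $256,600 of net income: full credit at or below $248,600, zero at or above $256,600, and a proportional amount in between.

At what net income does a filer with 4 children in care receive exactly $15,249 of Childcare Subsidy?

$254,000

Full credit = 4 × $11,730 = $46,920.
$15,249 is 15,249/46,920 of the full $46,920, so 31,671/46,920 of the $8,000 range has been used: income = $248,600 + $8,000 × 31,671/46,920 = $254,000.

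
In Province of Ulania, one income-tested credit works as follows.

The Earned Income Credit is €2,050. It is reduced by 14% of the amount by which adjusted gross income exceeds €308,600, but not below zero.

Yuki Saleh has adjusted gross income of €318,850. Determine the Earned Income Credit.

€615

Earned Income Credit: 14% of the €10,250 excess over €308,600 is €1,435; credit = €2,050 − €1,435 = €615.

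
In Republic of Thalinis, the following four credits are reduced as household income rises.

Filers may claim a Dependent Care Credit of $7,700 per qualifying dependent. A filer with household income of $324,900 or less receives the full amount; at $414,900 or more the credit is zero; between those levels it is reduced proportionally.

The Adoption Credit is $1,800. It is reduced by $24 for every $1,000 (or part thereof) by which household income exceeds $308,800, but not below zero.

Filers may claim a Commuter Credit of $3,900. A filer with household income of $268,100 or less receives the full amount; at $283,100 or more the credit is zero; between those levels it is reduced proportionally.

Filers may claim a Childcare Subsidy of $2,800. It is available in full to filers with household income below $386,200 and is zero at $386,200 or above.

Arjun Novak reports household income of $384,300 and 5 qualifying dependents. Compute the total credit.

$15,890

Dependent Care Credit: base = 5 × $7,700 = $38,500. $384,300 is $59,400 into a $90,000 phase-out range, leaving 30,600/90,000 of the credit: $38,500 × 30,600/90,000 = $13,090.
Adoption Credit: income exceeds $308,800 by $75,500 → 76 increments × $24 = $1,824 ≥ base, so the credit is $0.
Commuter Credit: $384,300 is at or above $283,100, so the credit is $0.
Childcare Subsidy: $384,300 is below the $386,200 cutoff, so the full $2,800 applies.
Total: $13,090 + $0 + $0 + $2,800 = $15,890.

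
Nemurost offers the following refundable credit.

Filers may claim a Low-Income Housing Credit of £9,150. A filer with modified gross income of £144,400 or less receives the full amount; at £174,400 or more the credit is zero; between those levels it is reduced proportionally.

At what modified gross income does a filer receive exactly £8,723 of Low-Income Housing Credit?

£145,800

£8,723 is 8,723/9,150 of the full £9,150, so 427/9,150 of the £30,000 range has been used: income = £144,400 + £30,000 × 427/9,150 = £145,800.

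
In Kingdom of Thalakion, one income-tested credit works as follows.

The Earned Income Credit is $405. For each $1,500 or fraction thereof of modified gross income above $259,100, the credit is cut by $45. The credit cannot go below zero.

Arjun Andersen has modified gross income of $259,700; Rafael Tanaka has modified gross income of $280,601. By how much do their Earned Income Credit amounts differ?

Arjun ($259,700): Earned Income Credit: income exceeds $259,100 by $600, which is 1 full-or-partial $1,500 increment; reduction = 1 × $45 = $45, leaving $360.
Rafael ($280,601): Earned Income Credit: income exceeds $259,100 by $21,501 → 15 increments × $45 = $675 ≥ base, so the credit is $0.
Difference: |$360 − $0| = $360.

$360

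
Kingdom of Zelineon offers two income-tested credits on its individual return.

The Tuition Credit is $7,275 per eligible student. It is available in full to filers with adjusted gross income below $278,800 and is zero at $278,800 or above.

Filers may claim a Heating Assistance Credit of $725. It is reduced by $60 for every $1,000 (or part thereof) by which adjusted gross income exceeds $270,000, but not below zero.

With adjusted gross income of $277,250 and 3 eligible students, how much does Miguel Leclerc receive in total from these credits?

$22,070

Tuition Credit: base = 3 × $7,275 = $21,825. $277,250 is below the $278,800 cutoff, so the full $21,825 applies.
Heating Assistance Credit: income exceeds $270,000 by $7,250, which is 8 full-or-partial $1,000 increments; reduction = 8 × $60 = $480, leaving $245.
Total: $21,825 + $245 = $22,070.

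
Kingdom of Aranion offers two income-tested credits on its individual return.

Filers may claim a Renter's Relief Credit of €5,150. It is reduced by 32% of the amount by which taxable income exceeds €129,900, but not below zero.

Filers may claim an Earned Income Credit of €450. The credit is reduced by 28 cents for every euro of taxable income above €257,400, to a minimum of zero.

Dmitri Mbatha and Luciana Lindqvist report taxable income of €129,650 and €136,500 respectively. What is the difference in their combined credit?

€2,112

Dmitri (€129,650): Renter's Relief Credit: €129,650 is at or below the €129,900 threshold, so the full €5,150 applies. Earned Income Credit: €129,650 is at or below the €257,400 threshold, so the full €450 applies. total €5,150 + €450 = €5,600
Luciana (€136,500): Renter's Relief Credit: 32% of the €6,600 excess over €129,900 is €2,112; credit = €5,150 − €2,112 = €3,038. Earned Income Credit: €136,500 is at or below the €257,400 threshold, so the full €450 applies. total €3,038 + €450 = €3,488
Difference: |€5,600 − €3,488| = €2,112.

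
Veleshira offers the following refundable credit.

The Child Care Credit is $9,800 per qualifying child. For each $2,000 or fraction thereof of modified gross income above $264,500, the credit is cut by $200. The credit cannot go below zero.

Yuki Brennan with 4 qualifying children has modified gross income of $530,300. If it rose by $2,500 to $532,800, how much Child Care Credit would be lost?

$400

At $530,300 — base = 4 × $9,800 = $39,200. income exceeds $264,500 by $265,800, which is 133 full-or-partial $2,000 increments; reduction = 133 × $200 = $26,600, leaving $12,600.
At $532,800 — base = 4 × $9,800 = $39,200. income exceeds $264,500 by $268,300, which is 135 full-or-partial $2,000 increments; reduction = 135 × $200 = $27,000, leaving $12,200.
Lost: $12,600 − $12,200 = $400.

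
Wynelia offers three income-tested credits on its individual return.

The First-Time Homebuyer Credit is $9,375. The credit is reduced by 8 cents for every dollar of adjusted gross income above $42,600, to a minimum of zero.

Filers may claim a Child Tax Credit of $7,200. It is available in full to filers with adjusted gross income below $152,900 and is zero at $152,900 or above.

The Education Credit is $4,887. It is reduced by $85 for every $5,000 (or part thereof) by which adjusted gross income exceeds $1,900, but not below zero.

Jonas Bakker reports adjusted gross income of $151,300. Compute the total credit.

First-Time Homebuyer Credit: 8% of the $108,700 excess over $42,600 is $8,696; credit = $9,375 − $8,696 = $679.
Child Tax Credit: $151,300 is below the $152,900 cutoff, so the full $7,200 applies.
Education Credit: income exceeds $1,900 by $149,400, which is 30 full-or-partial $5,000 increments; reduction = 30 × $85 = $2,550, leaving $2,337.
Total: $679 + $7,200 + $2,337 = $10,216.

$10,216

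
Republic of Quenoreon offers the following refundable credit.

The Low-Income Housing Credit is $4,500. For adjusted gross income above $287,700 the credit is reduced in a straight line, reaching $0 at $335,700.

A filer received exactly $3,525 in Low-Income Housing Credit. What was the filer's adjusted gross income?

$298,100

$3,525 is 3,525/4,500 of the full $4,500, so 975/4,500 of the $48,000 range has been used: income = $287,700 + $48,000 × 975/4,500 = $298,100.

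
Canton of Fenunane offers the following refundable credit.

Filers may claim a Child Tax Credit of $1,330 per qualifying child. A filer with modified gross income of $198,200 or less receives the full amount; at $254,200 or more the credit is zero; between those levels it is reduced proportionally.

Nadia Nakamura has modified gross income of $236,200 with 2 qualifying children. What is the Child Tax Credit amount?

$855

Child Tax Credit: base = 2 × $1,330 = $2,660. $236,200 is $38,000 into a $56,000 phase-out range, leaving 18,000/56,000 of the credit: $2,660 × 18,000/56,000 = $855.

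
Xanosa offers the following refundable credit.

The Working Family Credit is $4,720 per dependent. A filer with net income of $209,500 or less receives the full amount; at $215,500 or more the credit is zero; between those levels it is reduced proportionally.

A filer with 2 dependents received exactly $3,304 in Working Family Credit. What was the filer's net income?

Full credit = 2 × $4,720 = $9,440.
$3,304 is 3,304/9,440 of the full $9,440, so 6,136/9,440 of the $6,000 range has been used: income = $209,500 + $6,000 × 6,136/9,440 = $213,400.

$213,400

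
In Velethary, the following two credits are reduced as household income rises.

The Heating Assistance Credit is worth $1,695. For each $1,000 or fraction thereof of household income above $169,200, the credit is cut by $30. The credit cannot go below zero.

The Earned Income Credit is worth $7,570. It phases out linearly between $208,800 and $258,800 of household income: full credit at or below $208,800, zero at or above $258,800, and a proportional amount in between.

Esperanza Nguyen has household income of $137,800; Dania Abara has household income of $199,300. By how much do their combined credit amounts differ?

Esperanza ($137,800): Heating Assistance Credit: $137,800 is at or below the $169,200 threshold, so the full $1,695 applies. Earned Income Credit: $137,800 is at or below the $208,800 threshold, so the full $7,570 applies. total $1,695 + $7,570 = $9,265
Dania ($199,300): Heating Assistance Credit: income exceeds $169,200 by $30,100, which is 31 full-or-partial $1,000 increments; reduction = 31 × $30 = $930, leaving $765. Earned Income Credit: $199,300 is at or below the $208,800 threshold, so the full $7,570 applies. total $765 + $7,570 = $8,335
Difference: |$9,265 − $8,335| = $930.

$930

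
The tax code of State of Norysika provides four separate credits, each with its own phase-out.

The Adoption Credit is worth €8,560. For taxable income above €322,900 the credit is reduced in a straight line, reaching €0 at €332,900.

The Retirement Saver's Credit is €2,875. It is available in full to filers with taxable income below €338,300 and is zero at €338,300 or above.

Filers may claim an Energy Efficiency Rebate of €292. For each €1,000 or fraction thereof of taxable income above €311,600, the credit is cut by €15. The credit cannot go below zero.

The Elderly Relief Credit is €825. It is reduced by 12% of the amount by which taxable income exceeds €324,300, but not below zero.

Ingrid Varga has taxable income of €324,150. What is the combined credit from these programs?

€11,287

Adoption Credit: €324,150 is €1,250 into a €10,000 phase-out range, leaving 8,750/10,000 of the credit: €8,560 × 8,750/10,000 = €7,490.
Retirement Saver's Credit: €324,150 is below the €338,300 cutoff, so the full €2,875 applies.
Energy Efficiency Rebate: income exceeds €311,600 by €12,550, which is 13 full-or-partial €1,000 increments; reduction = 13 × €15 = €195, leaving €97.
Elderly Relief Credit: €324,150 is at or below the €324,300 threshold, so the full €825 applies.
Total: €7,490 + €2,875 + €97 + €825 = €11,287.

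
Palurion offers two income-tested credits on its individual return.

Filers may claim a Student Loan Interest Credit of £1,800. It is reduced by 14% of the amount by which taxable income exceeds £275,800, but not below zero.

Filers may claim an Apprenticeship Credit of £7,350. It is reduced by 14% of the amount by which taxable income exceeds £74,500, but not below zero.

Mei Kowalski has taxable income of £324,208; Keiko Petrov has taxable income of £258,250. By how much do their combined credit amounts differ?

Mei (£324,208): Student Loan Interest Credit: 14% of the £48,408 excess over £275,800 is £6,777.12 ≥ base, so the credit is £0. Apprenticeship Credit: 14% of the £249,708 excess over £74,500 is £34,959.12 ≥ base, so the credit is £0. total £0 + £0 = £0
Keiko (£258,250): Student Loan Interest Credit: £258,250 is at or below the £275,800 threshold, so the full £1,800 applies. Apprenticeship Credit: 14% of the £183,750 excess over £74,500 is £25,725 ≥ base, so the credit is £0. total £1,800 + £0 = £1,800
Difference: |£0 − £1,800| = £1,800.

£1,800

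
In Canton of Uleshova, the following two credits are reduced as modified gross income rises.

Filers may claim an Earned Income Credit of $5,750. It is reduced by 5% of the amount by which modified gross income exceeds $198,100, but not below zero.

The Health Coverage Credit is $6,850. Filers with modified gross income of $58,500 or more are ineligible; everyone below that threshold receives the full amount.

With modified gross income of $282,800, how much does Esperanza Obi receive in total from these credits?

Earned Income Credit: 5% of the $84,700 excess over $198,100 is $4,235; credit = $5,750 − $4,235 = $1,515.
Health Coverage Credit: $282,800 meets or exceeds the $58,500 cutoff, so the credit is $0.
Total: $1,515 + $0 = $1,515.

$1,515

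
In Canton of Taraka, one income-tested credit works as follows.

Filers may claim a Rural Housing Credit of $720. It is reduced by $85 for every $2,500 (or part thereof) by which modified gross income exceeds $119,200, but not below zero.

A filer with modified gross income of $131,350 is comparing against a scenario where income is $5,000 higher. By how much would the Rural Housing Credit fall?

$170

At $131,350 — income exceeds $119,200 by $12,150, which is 5 full-or-partial $2,500 increments; reduction = 5 × $85 = $425, leaving $295.
At $136,350 — income exceeds $119,200 by $17,150, which is 7 full-or-partial $2,500 increments; reduction = 7 × $85 = $595, leaving $125.
Lost: $295 − $125 = $170.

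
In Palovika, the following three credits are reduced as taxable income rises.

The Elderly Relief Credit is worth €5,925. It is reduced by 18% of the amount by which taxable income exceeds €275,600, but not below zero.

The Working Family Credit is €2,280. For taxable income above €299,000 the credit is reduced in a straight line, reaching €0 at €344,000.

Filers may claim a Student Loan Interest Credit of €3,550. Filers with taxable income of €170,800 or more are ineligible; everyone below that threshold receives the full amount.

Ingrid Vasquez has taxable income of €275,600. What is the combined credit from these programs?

€8,205

Elderly Relief Credit: €275,600 is at or below the €275,600 threshold, so the full €5,925 applies.
Working Family Credit: €275,600 is at or below the €299,000 threshold, so the full €2,280 applies.
Student Loan Interest Credit: €275,600 meets or exceeds the €170,800 cutoff, so the credit is €0.
Total: €5,925 + €2,280 + €0 = €8,205.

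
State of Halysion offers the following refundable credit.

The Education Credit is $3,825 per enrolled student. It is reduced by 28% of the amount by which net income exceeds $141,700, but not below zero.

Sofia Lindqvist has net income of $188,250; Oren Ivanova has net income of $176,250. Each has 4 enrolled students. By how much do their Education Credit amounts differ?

$3,360

Sofia ($188,250): Education Credit: base = 4 × $3,825 = $15,300. 28% of the $46,550 excess over $141,700 is $13,034; credit = $15,300 − $13,034 = $2,266.
Oren ($176,250): Education Credit: base = 4 × $3,825 = $15,300. 28% of the $34,550 excess over $141,700 is $9,674; credit = $15,300 − $9,674 = $5,626.
Difference: |$2,266 − $5,626| = $3,360.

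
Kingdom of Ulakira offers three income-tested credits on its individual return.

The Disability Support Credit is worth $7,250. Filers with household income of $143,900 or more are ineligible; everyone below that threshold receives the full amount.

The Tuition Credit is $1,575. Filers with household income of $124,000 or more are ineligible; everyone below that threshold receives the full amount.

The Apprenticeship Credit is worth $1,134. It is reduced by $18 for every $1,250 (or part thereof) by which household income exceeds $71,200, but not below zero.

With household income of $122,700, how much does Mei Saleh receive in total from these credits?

$9,203

Disability Support Credit: $122,700 is below the $143,900 cutoff, so the full $7,250 applies.
Tuition Credit: $122,700 is below the $124,000 cutoff, so the full $1,575 applies.
Apprenticeship Credit: income exceeds $71,200 by $51,500, which is 42 full-or-partial $1,250 increments; reduction = 42 × $18 = $756, leaving $378.
Total: $7,250 + $1,575 + $378 = $9,203.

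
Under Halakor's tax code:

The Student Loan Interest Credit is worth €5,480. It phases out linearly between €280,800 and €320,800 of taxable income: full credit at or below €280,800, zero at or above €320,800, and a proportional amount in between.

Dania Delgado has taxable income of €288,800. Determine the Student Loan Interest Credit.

Student Loan Interest Credit: €288,800 is €8,000 into a €40,000 phase-out range, leaving 32,000/40,000 of the credit: €5,480 × 32,000/40,000 = €4,384.

€4,384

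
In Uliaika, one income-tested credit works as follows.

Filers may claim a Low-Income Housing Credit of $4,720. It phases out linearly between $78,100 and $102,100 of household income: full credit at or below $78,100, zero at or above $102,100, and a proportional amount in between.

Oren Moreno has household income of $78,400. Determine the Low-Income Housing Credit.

Low-Income Housing Credit: $78,400 is $300 into a $24,000 phase-out range, leaving 23,700/24,000 of the credit: $4,720 × 23,700/24,000 = $4,661.

$4,661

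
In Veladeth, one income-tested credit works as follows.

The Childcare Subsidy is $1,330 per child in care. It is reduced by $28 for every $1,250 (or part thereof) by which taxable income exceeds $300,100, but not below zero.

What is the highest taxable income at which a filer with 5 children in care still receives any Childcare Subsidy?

$596,350

Full credit = 5 × $1,330 = $6,650.
After 237 increments the reduction is 237 × $28 = $6,636, leaving $14; one more increment wipes it out. Increment 237 ends at excess 237 × $1,250 = $296,250, so the highest qualifying income is $300,100 + $296,250 = $596,350.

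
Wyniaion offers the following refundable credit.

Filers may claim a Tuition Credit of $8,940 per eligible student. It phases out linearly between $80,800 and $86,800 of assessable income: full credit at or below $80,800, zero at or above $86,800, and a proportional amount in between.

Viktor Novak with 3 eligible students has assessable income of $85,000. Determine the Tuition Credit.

$8,046

Tuition Credit: base = 3 × $8,940 = $26,820. $85,000 is $4,200 into a $6,000 phase-out range, leaving 1,800/6,000 of the credit: $26,820 × 1,800/6,000 = $8,046.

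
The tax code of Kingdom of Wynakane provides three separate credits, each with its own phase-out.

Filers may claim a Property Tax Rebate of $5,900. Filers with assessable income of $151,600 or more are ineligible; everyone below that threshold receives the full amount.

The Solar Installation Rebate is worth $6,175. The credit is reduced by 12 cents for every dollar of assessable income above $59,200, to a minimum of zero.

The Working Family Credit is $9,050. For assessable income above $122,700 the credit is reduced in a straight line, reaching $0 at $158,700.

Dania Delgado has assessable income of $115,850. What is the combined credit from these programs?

Property Tax Rebate: $115,850 is below the $151,600 cutoff, so the full $5,900 applies.
Solar Installation Rebate: 12% of the $56,650 excess over $59,200 is $6,798 ≥ base, so the credit is $0.
Working Family Credit: $115,850 is at or below the $122,700 threshold, so the full $9,050 applies.
Total: $5,900 + $0 + $9,050 = $14,950.

$14,950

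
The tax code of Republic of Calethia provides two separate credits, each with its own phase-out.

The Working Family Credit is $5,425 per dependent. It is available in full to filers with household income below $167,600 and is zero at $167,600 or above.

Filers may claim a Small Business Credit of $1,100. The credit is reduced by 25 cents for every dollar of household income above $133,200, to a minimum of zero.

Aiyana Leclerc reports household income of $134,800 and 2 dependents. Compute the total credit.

$11,550

Working Family Credit: base = 2 × $5,425 = $10,850. $134,800 is below the $167,600 cutoff, so the full $10,850 applies.
Small Business Credit: 25% of the $1,600 excess over $133,200 is $400; credit = $1,100 − $400 = $700.
Total: $10,850 + $700 = $11,550.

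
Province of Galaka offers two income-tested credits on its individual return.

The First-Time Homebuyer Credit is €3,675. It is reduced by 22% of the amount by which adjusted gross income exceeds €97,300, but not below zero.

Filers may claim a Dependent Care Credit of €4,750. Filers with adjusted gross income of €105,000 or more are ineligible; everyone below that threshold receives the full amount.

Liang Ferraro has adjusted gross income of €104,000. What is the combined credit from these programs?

€6,951

First-Time Homebuyer Credit: 22% of the €6,700 excess over €97,300 is €1,474; credit = €3,675 − €1,474 = €2,201.
Dependent Care Credit: €104,000 is below the €105,000 cutoff, so the full €4,750 applies.
Total: €2,201 + €4,750 = €6,951.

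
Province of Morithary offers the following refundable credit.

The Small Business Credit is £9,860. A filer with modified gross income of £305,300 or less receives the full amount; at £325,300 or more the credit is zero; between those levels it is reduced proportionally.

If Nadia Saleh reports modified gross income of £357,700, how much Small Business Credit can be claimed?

£0

Small Business Credit: £357,700 is at or above £325,300, so the credit is £0.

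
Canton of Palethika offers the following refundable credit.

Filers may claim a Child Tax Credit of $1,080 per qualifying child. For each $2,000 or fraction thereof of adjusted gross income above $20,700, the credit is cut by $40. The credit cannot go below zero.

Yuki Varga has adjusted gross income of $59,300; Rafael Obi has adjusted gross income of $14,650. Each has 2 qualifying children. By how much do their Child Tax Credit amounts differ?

$800

Yuki ($59,300): Child Tax Credit: base = 2 × $1,080 = $2,160. income exceeds $20,700 by $38,600, which is 20 full-or-partial $2,000 increments; reduction = 20 × $40 = $800, leaving $1,360.
Rafael ($14,650): Child Tax Credit: base = 2 × $1,080 = $2,160. $14,650 is at or below the $20,700 threshold, so the full $2,160 applies.
Difference: |$1,360 − $2,160| = $800.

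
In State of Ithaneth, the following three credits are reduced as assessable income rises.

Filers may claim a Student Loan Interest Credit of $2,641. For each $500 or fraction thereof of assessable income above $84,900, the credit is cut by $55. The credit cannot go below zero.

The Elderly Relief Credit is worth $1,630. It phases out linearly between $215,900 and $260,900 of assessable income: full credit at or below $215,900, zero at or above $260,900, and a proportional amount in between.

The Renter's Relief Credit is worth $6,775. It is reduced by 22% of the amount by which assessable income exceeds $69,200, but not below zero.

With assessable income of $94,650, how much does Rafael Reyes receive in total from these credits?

$4,347

Student Loan Interest Credit: income exceeds $84,900 by $9,750, which is 20 full-or-partial $500 increments; reduction = 20 × $55 = $1,100, leaving $1,541.
Elderly Relief Credit: $94,650 is at or below the $215,900 threshold, so the full $1,630 applies.
Renter's Relief Credit: 22% of the $25,450 excess over $69,200 is $5,599; credit = $6,775 − $5,599 = $1,176.
Total: $1,541 + $1,630 + $1,176 = $4,347.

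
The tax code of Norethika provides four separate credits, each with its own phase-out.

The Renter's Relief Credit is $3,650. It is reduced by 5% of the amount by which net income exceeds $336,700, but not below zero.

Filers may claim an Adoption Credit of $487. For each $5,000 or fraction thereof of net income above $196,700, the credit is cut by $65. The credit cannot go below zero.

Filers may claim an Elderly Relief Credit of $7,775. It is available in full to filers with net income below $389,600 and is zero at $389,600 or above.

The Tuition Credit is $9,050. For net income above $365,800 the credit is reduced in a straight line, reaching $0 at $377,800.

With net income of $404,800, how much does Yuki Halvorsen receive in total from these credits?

Renter's Relief Credit: 5% of the $68,100 excess over $336,700 is $3,405; credit = $3,650 − $3,405 = $245.
Adoption Credit: income exceeds $196,700 by $208,100 → 42 increments × $65 = $2,730 ≥ base, so the credit is $0.
Elderly Relief Credit: $404,800 meets or exceeds the $389,600 cutoff, so the credit is $0.
Tuition Credit: $404,800 is at or above $377,800, so the credit is $0.
Total: $245 + $0 + $0 + $0 = $245.

$245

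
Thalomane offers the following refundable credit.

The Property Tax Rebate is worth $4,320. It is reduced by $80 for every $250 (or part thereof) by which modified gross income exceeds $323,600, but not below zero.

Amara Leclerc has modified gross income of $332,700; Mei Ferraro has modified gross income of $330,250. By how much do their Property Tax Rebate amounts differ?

Amara ($332,700): Property Tax Rebate: income exceeds $323,600 by $9,100, which is 37 full-or-partial $250 increments; reduction = 37 × $80 = $2,960, leaving $1,360.
Mei ($330,250): Property Tax Rebate: income exceeds $323,600 by $6,650, which is 27 full-or-partial $250 increments; reduction = 27 × $80 = $2,160, leaving $2,160.
Difference: |$1,360 − $2,160| = $800.

$800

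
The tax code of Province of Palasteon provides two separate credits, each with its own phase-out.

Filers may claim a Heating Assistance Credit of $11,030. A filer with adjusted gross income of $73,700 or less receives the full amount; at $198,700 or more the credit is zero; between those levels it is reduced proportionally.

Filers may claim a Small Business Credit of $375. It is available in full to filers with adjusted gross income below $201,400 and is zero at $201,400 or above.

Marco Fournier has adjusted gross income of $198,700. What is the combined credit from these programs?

Heating Assistance Credit: $198,700 is at or above $198,700, so the credit is $0.
Small Business Credit: $198,700 is below the $201,400 cutoff, so the full $375 applies.
Total: $0 + $375 = $375.

$375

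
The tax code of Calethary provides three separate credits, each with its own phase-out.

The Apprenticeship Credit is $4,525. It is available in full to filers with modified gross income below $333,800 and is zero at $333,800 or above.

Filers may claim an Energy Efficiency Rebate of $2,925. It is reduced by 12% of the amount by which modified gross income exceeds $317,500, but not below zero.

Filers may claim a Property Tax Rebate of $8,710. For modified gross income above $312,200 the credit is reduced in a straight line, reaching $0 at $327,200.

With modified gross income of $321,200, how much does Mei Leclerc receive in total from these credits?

Apprenticeship Credit: $321,200 is below the $333,800 cutoff, so the full $4,525 applies.
Energy Efficiency Rebate: 12% of the $3,700 excess over $317,500 is $444; credit = $2,925 − $444 = $2,481.
Property Tax Rebate: $321,200 is $9,000 into a $15,000 phase-out range, leaving 6,000/15,000 of the credit: $8,710 × 6,000/15,000 = $3,484.
Total: $4,525 + $2,481 + $3,484 = $10,490.

$10,490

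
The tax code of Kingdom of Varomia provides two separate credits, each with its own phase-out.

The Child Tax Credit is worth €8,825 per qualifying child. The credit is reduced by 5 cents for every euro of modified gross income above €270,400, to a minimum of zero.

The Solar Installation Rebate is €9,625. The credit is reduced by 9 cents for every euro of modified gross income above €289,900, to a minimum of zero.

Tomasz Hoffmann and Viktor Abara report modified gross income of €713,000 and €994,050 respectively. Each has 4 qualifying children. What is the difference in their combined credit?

Tomasz (€713,000): Child Tax Credit: base = 4 × €8,825 = €35,300. 5% of the €442,600 excess over €270,400 is €22,130; credit = €35,300 − €22,130 = €13,170. Solar Installation Rebate: 9% of the €423,100 excess over €289,900 is €38,079 ≥ base, so the credit is €0. total €13,170 + €0 = €13,170
Viktor (€994,050): Child Tax Credit: base = 4 × €8,825 = €35,300. 5% of the €723,650 excess over €270,400 is €36,182.50 ≥ base, so the credit is €0. Solar Installation Rebate: 9% of the €704,150 excess over €289,900 is €63,373.50 ≥ base, so the credit is €0. total €0 + €0 = €0
Difference: |€13,170 − €0| = €13,170.

€13,170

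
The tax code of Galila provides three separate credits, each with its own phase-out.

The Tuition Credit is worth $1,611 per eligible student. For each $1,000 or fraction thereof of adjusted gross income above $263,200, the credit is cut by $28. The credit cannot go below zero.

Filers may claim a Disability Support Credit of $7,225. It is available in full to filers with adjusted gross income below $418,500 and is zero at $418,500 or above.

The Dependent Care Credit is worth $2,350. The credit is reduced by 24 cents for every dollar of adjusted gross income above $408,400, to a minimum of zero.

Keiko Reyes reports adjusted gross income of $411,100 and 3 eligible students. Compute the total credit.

$9,616

Tuition Credit: base = 3 × $1,611 = $4,833. income exceeds $263,200 by $147,900, which is 148 full-or-partial $1,000 increments; reduction = 148 × $28 = $4,144, leaving $689.
Disability Support Credit: $411,100 is below the $418,500 cutoff, so the full $7,225 applies.
Dependent Care Credit: 24% of the $2,700 excess over $408,400 is $648; credit = $2,350 − $648 = $1,702.
Total: $689 + $7,225 + $1,702 = $9,616.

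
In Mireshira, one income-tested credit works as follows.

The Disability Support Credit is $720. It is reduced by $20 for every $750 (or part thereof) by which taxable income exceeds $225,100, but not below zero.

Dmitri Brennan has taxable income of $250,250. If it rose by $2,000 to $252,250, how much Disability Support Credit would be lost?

$40

At $250,250 — income exceeds $225,100 by $25,150, which is 34 full-or-partial $750 increments; reduction = 34 × $20 = $680, leaving $40.
At $252,250 — income exceeds $225,100 by $27,150 → 37 increments × $20 = $740 ≥ base, so the credit is $0.
Lost: $40 − $0 = $40.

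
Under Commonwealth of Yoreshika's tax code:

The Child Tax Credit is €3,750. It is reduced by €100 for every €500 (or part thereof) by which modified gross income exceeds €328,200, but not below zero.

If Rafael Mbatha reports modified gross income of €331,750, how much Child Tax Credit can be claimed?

€2,950

Child Tax Credit: income exceeds €328,200 by €3,550, which is 8 full-or-partial €500 increments; reduction = 8 × €100 = €800, leaving €2,950.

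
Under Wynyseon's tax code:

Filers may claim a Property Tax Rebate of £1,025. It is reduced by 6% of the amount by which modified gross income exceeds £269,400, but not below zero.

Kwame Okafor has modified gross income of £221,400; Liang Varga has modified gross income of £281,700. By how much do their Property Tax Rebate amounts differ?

£738

Kwame (£221,400): Property Tax Rebate: £221,400 is at or below the £269,400 threshold, so the full £1,025 applies.
Liang (£281,700): Property Tax Rebate: 6% of the £12,300 excess over £269,400 is £738; credit = £1,025 − £738 = £287.
Difference: |£1,025 − £287| = £738.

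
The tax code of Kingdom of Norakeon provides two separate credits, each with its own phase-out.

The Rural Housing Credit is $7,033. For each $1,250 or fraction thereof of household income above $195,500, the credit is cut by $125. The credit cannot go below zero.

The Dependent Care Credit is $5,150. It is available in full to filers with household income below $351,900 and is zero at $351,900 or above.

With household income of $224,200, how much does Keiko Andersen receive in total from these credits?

$9,308

Rural Housing Credit: income exceeds $195,500 by $28,700, which is 23 full-or-partial $1,250 increments; reduction = 23 × $125 = $2,875, leaving $4,158.
Dependent Care Credit: $224,200 is below the $351,900 cutoff, so the full $5,150 applies.
Total: $4,158 + $5,150 = $9,308.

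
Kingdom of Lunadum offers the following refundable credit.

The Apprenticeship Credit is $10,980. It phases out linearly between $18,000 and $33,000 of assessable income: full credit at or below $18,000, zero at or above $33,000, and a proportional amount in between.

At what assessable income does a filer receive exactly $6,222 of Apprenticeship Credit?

$24,500

$6,222 is 6,222/10,980 of the full $10,980, so 4,758/10,980 of the $15,000 range has been used: income = $18,000 + $15,000 × 4,758/10,980 = $24,500.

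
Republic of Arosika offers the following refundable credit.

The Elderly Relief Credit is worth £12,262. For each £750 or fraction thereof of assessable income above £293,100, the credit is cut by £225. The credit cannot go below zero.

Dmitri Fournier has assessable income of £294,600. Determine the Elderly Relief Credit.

Elderly Relief Credit: income exceeds £293,100 by £1,500, which is 2 full-or-partial £750 increments; reduction = 2 × £225 = £450, leaving £11,812.

£11,812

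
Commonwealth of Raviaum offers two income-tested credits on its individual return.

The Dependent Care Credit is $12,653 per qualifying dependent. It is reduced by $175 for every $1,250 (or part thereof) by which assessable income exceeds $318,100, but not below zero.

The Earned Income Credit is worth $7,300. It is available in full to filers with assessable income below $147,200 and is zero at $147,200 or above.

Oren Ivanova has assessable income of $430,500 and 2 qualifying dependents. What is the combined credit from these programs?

$9,556

Dependent Care Credit: base = 2 × $12,653 = $25,306. income exceeds $318,100 by $112,400, which is 90 full-or-partial $1,250 increments; reduction = 90 × $175 = $15,750, leaving $9,556.
Earned Income Credit: $430,500 meets or exceeds the $147,200 cutoff, so the credit is $0.
Total: $9,556 + $0 = $9,556.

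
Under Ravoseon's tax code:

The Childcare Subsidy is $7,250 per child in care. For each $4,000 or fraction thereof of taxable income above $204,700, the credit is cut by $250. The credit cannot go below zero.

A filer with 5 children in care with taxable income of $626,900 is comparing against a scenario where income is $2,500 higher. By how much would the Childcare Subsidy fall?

At $626,900 — base = 5 × $7,250 = $36,250. income exceeds $204,700 by $422,200, which is 106 full-or-partial $4,000 increments; reduction = 106 × $250 = $26,500, leaving $9,750.
At $629,400 — base = 5 × $7,250 = $36,250. income exceeds $204,700 by $424,700, which is 107 full-or-partial $4,000 increments; reduction = 107 × $250 = $26,750, leaving $9,500.
Lost: $9,750 − $9,500 = $250.

$250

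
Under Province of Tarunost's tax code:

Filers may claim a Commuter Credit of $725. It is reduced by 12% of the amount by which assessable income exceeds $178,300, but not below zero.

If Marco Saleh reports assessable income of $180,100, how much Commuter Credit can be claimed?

Commuter Credit: 12% of the $1,800 excess over $178,300 is $216; credit = $725 − $216 = $509.

$509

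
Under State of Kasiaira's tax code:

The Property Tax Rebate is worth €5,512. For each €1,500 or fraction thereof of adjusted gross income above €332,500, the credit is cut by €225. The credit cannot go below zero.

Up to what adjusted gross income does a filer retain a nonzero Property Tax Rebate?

€368,500

After 24 increments the reduction is 24 × €225 = €5,400, leaving €112; one more increment wipes it out. Increment 24 ends at excess 24 × €1,500 = €36,000, so the highest qualifying income is €332,500 + €36,000 = €368,500.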